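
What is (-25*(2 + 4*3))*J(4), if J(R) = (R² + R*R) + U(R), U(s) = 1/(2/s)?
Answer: -11900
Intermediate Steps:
U(s) = s/2
J(R) = R/2 + 2*R² (J(R) = (R² + R*R) + R/2 = (R² + R²) + R/2 = 2*R² + R/2 = R/2 + 2*R²)
(-25*(2 + 4*3))*J(4) = (-25*(2 + 4*3))*((½)*4*(1 + 4*4)) = (-25*(2 + 12))*((½)*4*(1 + 16)) = (-25*14)*((½)*4*17) = -350*34 = -11900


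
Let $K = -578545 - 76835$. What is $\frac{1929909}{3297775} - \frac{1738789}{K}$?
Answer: $\frac{1399791730979}{432259155900} \approx 3.2383$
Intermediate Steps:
$K = -655380$
$\frac{1929909}{3297775} - \frac{1738789}{K} = \frac{1929909}{3297775} - \frac{1738789}{-655380} = 1929909 \cdot \frac{1}{3297775} - - \frac{1738789}{655380} = \frac{1929909}{3297775} + \frac{1738789}{655380} = \frac{1399791730979}{432259155900}$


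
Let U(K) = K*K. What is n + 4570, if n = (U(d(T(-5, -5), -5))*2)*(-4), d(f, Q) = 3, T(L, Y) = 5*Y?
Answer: 4498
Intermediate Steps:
U(K) = K²
n = -72 (n = (3²*2)*(-4) = (9*2)*(-4) = 18*(-4) = -72)
n + 4570 = -72 + 4570 = 4498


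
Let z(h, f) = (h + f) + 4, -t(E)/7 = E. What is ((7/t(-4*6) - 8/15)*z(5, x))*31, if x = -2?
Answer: -12803/120 ≈ -106.69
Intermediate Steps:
t(E) = -7*E
z(h, f) = 4 + f + h (z(h, f) = (f + h) + 4 = 4 + f + h)
((7/t(-4*6) - 8/15)*z(5, x))*31 = ((7/((-(-28)*6)) - 8/15)*(4 - 2 + 5))*31 = ((7/((-7*(-24))) - 8*1/15)*7)*31 = ((7/168 - 8/15)*7)*31 = ((7*(1/168) - 8/15)*7)*31 = ((1/24 - 8/15)*7)*31 = -59/120*7*31 = -413/120*31 = -12803/120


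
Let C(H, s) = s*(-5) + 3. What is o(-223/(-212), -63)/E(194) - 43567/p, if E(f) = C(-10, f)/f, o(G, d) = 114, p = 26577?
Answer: -629906221/25699959 ≈ -24.510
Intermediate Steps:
C(H, s) = 3 - 5*s (C(H, s) = -5*s + 3 = 3 - 5*s)
E(f) = (3 - 5*f)/f
o(-223/(-212), -63)/E(194) - 43567/p = 114/(-5 + 3/194) - 43567/26577 = 114/(-967/194) - 43567/26577 = 114*(-194/967) - 43567/26577 = -22116/967 - 43567/26577 = -629906221/25699959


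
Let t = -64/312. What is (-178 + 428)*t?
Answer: -2000/39 ≈ -51.282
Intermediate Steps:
t = -8/39 (t = -64*1/312 = -8/39 ≈ -0.20513)
(-178 + 428)*t = (-178 + 428)*(-8/39) = 250*(-8/39) = -2000/39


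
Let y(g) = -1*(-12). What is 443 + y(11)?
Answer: 455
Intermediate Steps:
y(g) = 12
443 + y(11) = 443 + 12 = 455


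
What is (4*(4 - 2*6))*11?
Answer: -352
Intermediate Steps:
(4*(4 - 2*6))*11 = (4*(4 - 1*12))*11 = (4*(4 - 12))*11 = (4*(-8))*11 = -32*11 = -352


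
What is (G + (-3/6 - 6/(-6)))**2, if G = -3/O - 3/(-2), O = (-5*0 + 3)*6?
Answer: 121/36 ≈ 3.3611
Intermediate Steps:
O = 18 (O = (0 + 3)*6 = 3*6 = 18)
G = 4/3 (G = -3/18 - 3/(-2) = -3*1/18 - 3*(-1/2) = -1/6 + 3/2 = 4/3 ≈ 1.3333)
(G + (-3/6 - 6/(-6)))**2 = (4/3 + (-3/6 - 6/(-6)))**2 = (4/3 + (-3*1/6 - 6*(-1/6)))**2 = (4/3 + (-1/2 + 1))**2 = (4/3 + 1/2)**2 = (11/6)**2 = 121/36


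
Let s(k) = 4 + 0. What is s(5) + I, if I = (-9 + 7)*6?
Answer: -8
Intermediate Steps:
s(k) = 4
I = -12 (I = -2*6 = -12)
s(5) + I = 4 - 12 = -8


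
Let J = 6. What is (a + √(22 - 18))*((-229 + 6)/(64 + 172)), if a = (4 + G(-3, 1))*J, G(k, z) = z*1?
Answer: -1784/59 ≈ -30.237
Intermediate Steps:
G(k, z) = z
a = 30 (a = (4 + 1)*6 = 5*6 = 30)
(a + √(22 - 18))*((-229 + 6)/(64 + 172)) = (30 + √(22 - 18))*((-229 + 6)/(64 + 172)) = (30 + √4)*(-223/236) = (30 + 2)*(-223*1/236) = 32*(-223/236) = -1784/59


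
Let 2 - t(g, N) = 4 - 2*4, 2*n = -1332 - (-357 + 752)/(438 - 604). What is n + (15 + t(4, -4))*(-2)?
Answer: -234661/332 ≈ -706.81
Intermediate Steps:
n = -220717/332 (n = (-1332 - (-357 + 752)/(438 - 604))/2 = (-1332 - 395/(-166))/2 = (-1332 - 395*(-1)/166)/2 = (-1332 - 1*(-395/166))/2 = (-1332 + 395/166)/2 = (½)*(-220717/166) = -220717/332 ≈ -664.81)
t(g, N) = 6 (t(g, N) = 2 - (4 - 2*4) = 2 - (4 - 8) = 2 - 1*(-4) = 2 + 4 = 6)
n + (15 + t(4, -4))*(-2) = -220717/332 + (15 + 6)*(-2) = -220717/332 + 21*(-2) = -220717/332 - 42 = -234661/332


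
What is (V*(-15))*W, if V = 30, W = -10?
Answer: 4500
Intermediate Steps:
(V*(-15))*W = (30*(-15))*(-10) = -450*(-10) = 4500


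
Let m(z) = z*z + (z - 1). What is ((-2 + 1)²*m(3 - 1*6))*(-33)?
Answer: -165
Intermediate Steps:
m(z) = -1 + z + z² (m(z) = z² + (-1 + z) = -1 + z + z²)
((-2 + 1)²*m(3 - 1*6))*(-33) = ((-2 + 1)²*(-1 + (3 - 1*6) + (3 - 1*6)²))*(-33) = ((-1)²*(-1 + (3 - 6) + (3 - 6)²))*(-33) = (1*(-1 - 3 + (-3)²))*(-33) = (1*(-1 - 3 + 9))*(-33) = (1*5)*(-33) = 5*(-33) = -165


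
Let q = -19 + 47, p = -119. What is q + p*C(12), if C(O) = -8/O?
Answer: 322/3 ≈ 107.33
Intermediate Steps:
q = 28
q + p*C(12) = 28 - (-952)/12 = 28 - 119*(-2/3) = 28 + 238/3 = 322/3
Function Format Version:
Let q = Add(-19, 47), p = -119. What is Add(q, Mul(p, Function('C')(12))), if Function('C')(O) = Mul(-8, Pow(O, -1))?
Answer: Rational(322, 3) ≈ 107.33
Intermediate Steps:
q = 28
Add(q, Mul(p, Function('C')(12))) = Add(28, Mul(-119, Mul(-8, Pow(12, -1)))) = Add(28, Mul(-119, Mul(-8, Rational(1, 12)))) = Add(28, Mul(-119, Rational(-2, 3))) = Add(28, Rational(238, 3)) = Rational(322, 3)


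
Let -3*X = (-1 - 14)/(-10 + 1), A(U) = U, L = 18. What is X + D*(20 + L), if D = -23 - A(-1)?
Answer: -7529/9 ≈ -836.56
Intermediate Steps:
X = -5/9 (X = -(-1 - 14)/(3*(-10 + 1)) = -(-5)/(-9) = -(-5)*(-1)/9 = -1/3*5/3 = -5/9 ≈ -0.55556)
D = -22 (D = -23 - 1*(-1) = -23 + 1 = -22)
X + D*(20 + L) = -5/9 - 22*(20 + 18) = -5/9 - 22*38 = -5/9 - 836 = -7529/9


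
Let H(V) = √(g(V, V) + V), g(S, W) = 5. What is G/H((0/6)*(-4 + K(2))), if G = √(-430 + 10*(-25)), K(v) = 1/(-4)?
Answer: 2*I*√34 ≈ 11.662*I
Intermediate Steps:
K(v) = -¼
H(V) = √(5 + V)
G = 2*I*√170 (G = √(-430 - 250) = √(-680) = 2*I*√170 ≈ 26.077*I)
G/H((0/6)*(-4 + K(2))) = (2*I*√170)/(√(5 + (0/6)*(-4 - ¼))) = (2*I*√170)/(√(5 + (0*(⅙))*(-17/4))) = (2*I*√170)/(√(5 + 0*(-17/4))) = (2*I*√170)/(√(5 + 0)) = (2*I*√170)/(√5) = (2*I*√170)*(√5/5) = 2*I*√34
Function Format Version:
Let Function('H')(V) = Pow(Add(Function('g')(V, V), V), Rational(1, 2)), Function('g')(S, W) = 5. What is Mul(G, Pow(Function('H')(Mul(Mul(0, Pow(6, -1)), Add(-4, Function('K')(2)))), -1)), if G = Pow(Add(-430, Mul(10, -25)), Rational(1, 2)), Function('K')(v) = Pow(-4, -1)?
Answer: Mul(2, I, Pow(34, Rational(1, 2))) ≈ Mul(11.662, I)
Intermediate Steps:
Function('K')(v) = Rational(-1, 4)
Function('H')(V) = Pow(Add(5, V), Rational(1, 2))
G = Mul(2, I, Pow(170, Rational(1, 2))) (G = Pow(Add(-430, -250), Rational(1, 2)) = Pow(-680, Rational(1, 2)) = Mul(2, I, Pow(170, Rational(1, 2))) ≈ Mul(26.077, I))
Mul(G, Pow(Function('H')(Mul(Mul(0, Pow(6, -1)), Add(-4, Function('K')(2)))), -1)) = Mul(Mul(2, I, Pow(170, Rational(1, 2))), Pow(Pow(Add(5, Mul(Mul(0, Pow(6, -1)), Add(-4, Rational(-1, 4)))), Rational(1, 2)), -1)) = Mul(Mul(2, I, Pow(170, Rational(1, 2))), Pow(Pow(Add(5, Mul(Mul(0, Rational(1, 6)), Rational(-17, 4))), Rational(1, 2)), -1)) = Mul(Mul(2, I, Pow(170, Rational(1, 2))), Pow(Pow(Add(5, Mul(0, Rational(-17, 4))), Rational(1, 2)), -1)) = Mul(Mul(2, I, Pow(170, Rational(1, 2))), Pow(Pow(Add(5, 0), Rational(1, 2)), -1)) = Mul(Mul(2, I, Pow(170, Rational(1, 2))), Pow(Pow(5, Rational(1, 2)), -1)) = Mul(Mul(2, I, Pow(170, Rational(1, 2))), Mul(Rational(1, 5), Pow(5, Rational(1, 2)))) = Mul(2, I, Pow(34, Rational(1, 2)))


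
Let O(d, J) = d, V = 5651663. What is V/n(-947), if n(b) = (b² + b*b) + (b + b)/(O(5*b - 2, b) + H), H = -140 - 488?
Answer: 30321171995/9622762464 ≈ 3.1510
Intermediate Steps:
H = -628
n(b) = 2*b² + 2*b/(-630 + 5*b) (n(b) = (b² + b*b) + (b + b)/((5*b - 2) - 628) = (b² + b²) + (2*b)/((-2 + 5*b) - 628) = 2*b² + (2*b)/(-630 + 5*b) = 2*b² + 2*b/(-630 + 5*b))
V/n(-947) = 5651663/(((⅖)*(-947)*(1 - 630*(-947) + 5*(-947)²)/(-126 - 947))) = 5651663/(((⅖)*(-947)*(1 + 596610 + 5*896809)/(-1073))) = 5651663/(((⅖)*(-947)*(-1/1073)*(1 + 596610 + 4484045))) = 5651663/(((⅖)*(-947)*(-1/1073)*5080656)) = 5651663/(9622762464/5365) = 5651663*(5365/9622762464) = 30321171995/9622762464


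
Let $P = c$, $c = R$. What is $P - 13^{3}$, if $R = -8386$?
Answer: $-10583$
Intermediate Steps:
$c = -8386$
$P = -8386$
$P - 13^{3} = -8386 - 13^{3} = -8386 - 2197 = -10583$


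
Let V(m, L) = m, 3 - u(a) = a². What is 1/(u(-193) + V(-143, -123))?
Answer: -1/37389 ≈ -2.6746e-5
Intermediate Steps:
u(a) = 3 - a²
1/(u(-193) + V(-143, -123)) = 1/((3 - 1*(-193)²) - 143) = 1/((3 - 1*37249) - 143) = 1/((3 - 37249) - 143) = 1/(-37246 - 143) = 1/(-37389) = -1/37389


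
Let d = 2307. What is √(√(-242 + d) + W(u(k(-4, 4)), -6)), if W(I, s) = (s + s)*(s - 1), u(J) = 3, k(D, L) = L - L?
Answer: √(84 + √2065) ≈ 11.377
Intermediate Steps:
k(D, L) = 0
W(I, s) = 2*s*(-1 + s) (W(I, s) = (2*s)*(-1 + s) = 2*s*(-1 + s))
√(√(-242 + d) + W(u(k(-4, 4)), -6)) = √(√(-242 + 2307) + 2*(-6)*(-1 - 6)) = √(√2065 + 2*(-6)*(-7)) = √(√2065 + 84) = √(84 + √2065)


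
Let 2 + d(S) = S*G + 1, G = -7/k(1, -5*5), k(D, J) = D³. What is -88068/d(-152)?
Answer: -88068/1063 ≈ -82.849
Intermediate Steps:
G = -7 (G = -7/(1³) = -7/1 = -7*1 = -7)
d(S) = -1 - 7*S (d(S) = -2 + (S*(-7) + 1) = -2 + (-7*S + 1) = -2 + (1 - 7*S) = -1 - 7*S)
-88068/d(-152) = -88068/(-1 - 7*(-152)) = -88068/(-1 + 1064) = -88068/1063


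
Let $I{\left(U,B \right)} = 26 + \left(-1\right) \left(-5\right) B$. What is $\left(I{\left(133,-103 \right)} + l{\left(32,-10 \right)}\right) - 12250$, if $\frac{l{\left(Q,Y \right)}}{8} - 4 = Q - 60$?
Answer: $-12931$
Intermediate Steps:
$l{\left(Q,Y \right)} = -448 + 8 Q$ ($l{\left(Q,Y \right)} = 32 + 8 \left(Q - 60\right) = 32 + 8 \left(-60 + Q\right) = 32 + \left(-480 + 8 Q\right) = -448 + 8 Q$)
$I{\left(U,B \right)} = 26 + 5 B$
$\left(I{\left(133,-103 \right)} + l{\left(32,-10 \right)}\right) - 12250 = \left(\left(26 + 5 \left(-103\right)\right) + \left(-448 + 8 \cdot 32\right)\right) - 12250 = \left(\left(26 - 515\right) + \left(-448 + 256\right)\right) - 12250 = \left(-489 - 192\right) - 12250 = -681 - 12250 = -12931$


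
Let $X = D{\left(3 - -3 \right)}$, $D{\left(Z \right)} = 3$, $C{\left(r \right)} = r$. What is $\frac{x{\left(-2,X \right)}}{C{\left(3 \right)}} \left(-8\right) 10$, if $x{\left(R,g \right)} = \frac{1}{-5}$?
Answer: $\frac{16}{3} \approx 5.3333$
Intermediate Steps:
$X = 3$
$x{\left(R,g \right)} = - \frac{1}{5}$
$\frac{x{\left(-2,X \right)}}{C{\left(3 \right)}} \left(-8\right) 10 = - \frac{1}{5 \cdot 3} \left(-8\right) 10 = \left(- \frac{1}{5}\right) \frac{1}{3} \left(-8\right) 10 = \left(- \frac{1}{15}\right) \left(-8\right) 10 = \frac{8}{15} \cdot 10 = \frac{16}{3}$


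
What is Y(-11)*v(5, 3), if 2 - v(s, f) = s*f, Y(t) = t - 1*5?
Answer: 208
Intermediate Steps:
Y(t) = -5 + t (Y(t) = t - 5 = -5 + t)
v(s, f) = 2 - f*s (v(s, f) = 2 - s*f = 2 - f*s)
Y(-11)*v(5, 3) = (-5 - 11)*(2 - 1*3*5) = -16*(2 - 15) = -16*(-13) = 208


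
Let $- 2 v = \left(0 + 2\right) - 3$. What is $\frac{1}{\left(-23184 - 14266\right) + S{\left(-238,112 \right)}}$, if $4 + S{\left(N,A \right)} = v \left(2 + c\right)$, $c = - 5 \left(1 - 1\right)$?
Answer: $- \frac{1}{37453} \approx -2.67 \cdot 10^{-5}$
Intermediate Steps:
$v = \frac{1}{2}$ ($v = - \frac{\left(0 + 2\right) - 3}{2} = - \frac{2 - 3}{2} = \left(- \frac{1}{2}\right) \left(-1\right) = \frac{1}{2} \approx 0.5$)
$c = 0$ ($c = \left(-5\right) 0 = 0$)
$S{\left(N,A \right)} = -3$ ($S{\left(N,A \right)} = -4 + \frac{2 + 0}{2} = -4 + \frac{1}{2} \cdot 2 = -4 + 1 = -3$)
$\frac{1}{\left(-23184 - 14266\right) + S{\left(-238,112 \right)}} = \frac{1}{\left(-23184 - 14266\right) - 3} = \frac{1}{-37450 - 3} = \frac{1}{-37453} = - \frac{1}{37453}$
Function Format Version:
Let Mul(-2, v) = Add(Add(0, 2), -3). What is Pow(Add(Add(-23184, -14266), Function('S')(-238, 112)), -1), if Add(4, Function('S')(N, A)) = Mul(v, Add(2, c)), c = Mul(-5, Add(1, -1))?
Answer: Rational(-1, 37453) ≈ -2.6700e-5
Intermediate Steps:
v = Rational(1, 2) (v = Mul(Rational(-1, 2), Add(Add(0, 2), -3)) = Mul(Rational(-1, 2), Add(2, -3)) = Mul(Rational(-1, 2), -1) = Rational(1, 2) ≈ 0.50000)
c = 0 (c = Mul(-5, 0) = 0)
Function('S')(N, A) = -3 (Function('S')(N, A) = Add(-4, Mul(Rational(1, 2), Add(2, 0))) = Add(-4, Mul(Rational(1, 2), 2)) = Add(-4, 1) = -3)
Pow(Add(Add(-23184, -14266), Function('S')(-238, 112)), -1) = Pow(Add(Add(-23184, -14266), -3), -1) = Pow(Add(-37450, -3), -1) = Pow(-37453, -1) = Rational(-1, 37453)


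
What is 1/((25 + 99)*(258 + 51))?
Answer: 1/38316 ≈ 2.6099e-5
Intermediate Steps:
1/((25 + 99)*(258 + 51)) = 1/(124*309) = 1/38316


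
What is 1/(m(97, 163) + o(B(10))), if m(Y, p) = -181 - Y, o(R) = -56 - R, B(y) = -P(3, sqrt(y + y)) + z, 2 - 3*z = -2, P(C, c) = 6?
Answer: -3/988 ≈ -0.0030364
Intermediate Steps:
z = 4/3 (z = 2/3 - 1/3*(-2) = 2/3 + 2/3 = 4/3 ≈ 1.3333)
B(y) = -14/3 (B(y) = -1*6 + 4/3 = -6 + 4/3 = -14/3)
1/(m(97, 163) + o(B(10))) = 1/((-181 - 1*97) + (-56 - 1*(-14/3))) = 1/((-181 - 97) + (-56 + 14/3)) = 1/(-278 - 154/3) = 1/(-988/3) = -3/988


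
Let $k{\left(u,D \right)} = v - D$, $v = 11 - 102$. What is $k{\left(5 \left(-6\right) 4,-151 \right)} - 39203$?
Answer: $-39143$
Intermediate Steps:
$v = -91$
$k{\left(u,D \right)} = -91 - D$
$k{\left(5 \left(-6\right) 4,-151 \right)} - 39203 = \left(-91 - -151\right) - 39203 = \left(-91 + 151\right) - 39203 = 60 - 39203 = -39143$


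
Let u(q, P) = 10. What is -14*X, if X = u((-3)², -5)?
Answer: -140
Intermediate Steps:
X = 10
-14*X = -14*10 = -140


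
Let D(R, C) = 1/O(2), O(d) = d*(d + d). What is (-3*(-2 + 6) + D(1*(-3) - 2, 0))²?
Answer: 9025/64 ≈ 141.02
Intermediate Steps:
O(d) = 2*d² (O(d) = d*(2*d) = 2*d²)
D(R, C) = ⅛ (D(R, C) = 1/(2*2²) = 1/(2*4) = 1/8 = ⅛)
(-3*(-2 + 6) + D(1*(-3) - 2, 0))² = (-3*(-2 + 6) + ⅛)² = (-3*4 + ⅛)² = (-12 + ⅛)² = (-95/8)² = 9025/64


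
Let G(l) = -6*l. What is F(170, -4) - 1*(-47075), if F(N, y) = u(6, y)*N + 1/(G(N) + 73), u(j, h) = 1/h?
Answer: 89079553/1894 ≈ 47033.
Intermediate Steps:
F(N, y) = 1/(73 - 6*N) + N/y (F(N, y) = N/y + 1/(-6*N + 73) = N/y + 1/(73 - 6*N) = 1/(73 - 6*N) + N/y)
F(170, -4) - 1*(-47075) = (-1*(-4) - 73*170 + 6*170²)/((-4)*(-73 + 6*170)) - 1*(-47075) = -(4 - 12410 + 6*28900)/(4*(-73 + 1020)) + 47075 = -¼*(4 - 12410 + 173400)/947 + 47075 = -¼*1/947*160994 + 47075 = -80497/1894 + 47075 = 89079553/1894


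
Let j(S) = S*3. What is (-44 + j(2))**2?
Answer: 1444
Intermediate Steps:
j(S) = 3*S
(-44 + j(2))**2 = (-44 + 3*2)**2 = (-44 + 6)**2 = (-38)**2 = 1444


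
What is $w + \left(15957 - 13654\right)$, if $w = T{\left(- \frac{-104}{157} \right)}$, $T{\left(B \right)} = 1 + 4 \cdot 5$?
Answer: $2324$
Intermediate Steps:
$T{\left(B \right)} = 21$ ($T{\left(B \right)} = 1 + 20 = 21$)
$w = 21$
$w + \left(15957 - 13654\right) = 21 + \left(15957 - 13654\right) = 21 + 2303 = 2324$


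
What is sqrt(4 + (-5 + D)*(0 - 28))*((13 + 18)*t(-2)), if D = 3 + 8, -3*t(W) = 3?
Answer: -62*I*sqrt(41) ≈ -396.99*I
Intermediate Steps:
t(W) = -1 (t(W) = -1/3*3 = -1)
D = 11
sqrt(4 + (-5 + D)*(0 - 28))*((13 + 18)*t(-2)) = sqrt(4 + (-5 + 11)*(0 - 28))*((13 + 18)*(-1)) = sqrt(4 + 6*(-28))*(31*(-1)) = sqrt(4 - 168)*(-31) = sqrt(-164)*(-31) = (2*I*sqrt(41))*(-31) = -62*I*sqrt(41)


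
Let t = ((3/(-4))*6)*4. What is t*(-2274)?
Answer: 40932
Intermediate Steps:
t = -18 (t = ((3*(-¼))*6)*4 = -¾*6*4 = -9/2*4 = -18)
t*(-2274) = -18*(-2274) = 40932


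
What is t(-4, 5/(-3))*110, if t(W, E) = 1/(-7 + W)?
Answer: -10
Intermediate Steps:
t(-4, 5/(-3))*110 = 110/(-7 - 4) = 110/(-11) = -1/11*110 = -10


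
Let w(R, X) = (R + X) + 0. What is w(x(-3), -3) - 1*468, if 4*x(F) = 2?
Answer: -941/2 ≈ -470.50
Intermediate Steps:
x(F) = 1/2 (x(F) = (1/4)*2 = 1/2)
w(R, X) = R + X
w(x(-3), -3) - 1*468 = (1/2 - 3) - 1*468 = -5/2 - 468 = -941/2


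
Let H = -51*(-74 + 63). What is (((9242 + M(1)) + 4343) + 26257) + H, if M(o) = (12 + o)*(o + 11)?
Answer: 40559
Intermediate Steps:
M(o) = (11 + o)*(12 + o) (M(o) = (12 + o)*(11 + o) = (11 + o)*(12 + o))
H = 561 (H = -51*(-11) = 561)
(((9242 + M(1)) + 4343) + 26257) + H = (((9242 + (132 + 1² + 23*1)) + 4343) + 26257) + 561 = (((9242 + (132 + 1 + 23)) + 4343) + 26257) + 561 = (((9242 + 156) + 4343) + 26257) + 561 = ((9398 + 4343) + 26257) + 561 = (13741 + 26257) + 561 = 39998 + 561 = 40559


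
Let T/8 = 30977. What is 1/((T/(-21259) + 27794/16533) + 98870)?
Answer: 351475047/34746831627608 ≈ 1.0115e-5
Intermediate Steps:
T = 247816 (T = 8*30977 = 247816)
1/((T/(-21259) + 27794/16533) + 98870) = 1/((247816/(-21259) + 27794/16533) + 98870) = 1/((247816*(-1/21259) + 27794*(1/16533)) + 98870) = 1/((-247816/21259 + 27794/16533) + 98870) = 1/(-3506269282/351475047 + 98870) = 1/(34746831627608/351475047) = 351475047/34746831627608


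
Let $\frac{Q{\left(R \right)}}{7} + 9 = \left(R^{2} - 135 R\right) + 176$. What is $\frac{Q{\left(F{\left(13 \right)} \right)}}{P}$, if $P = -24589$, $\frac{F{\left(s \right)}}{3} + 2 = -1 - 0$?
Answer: $- \frac{10241}{24589} \approx -0.41649$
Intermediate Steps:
$F{\left(s \right)} = -9$ ($F{\left(s \right)} = -6 + 3 \left(-1 - 0\right) = -6 + 3 \left(-1 + 0\right) = -6 + 3 \left(-1\right) = -6 - 3 = -9$)
$Q{\left(R \right)} = 1169 - 945 R + 7 R^{2}$ ($Q{\left(R \right)} = -63 + 7 \left(\left(R^{2} - 135 R\right) + 176\right) = -63 + 7 \left(176 + R^{2} - 135 R\right) = -63 + \left(1232 - 945 R + 7 R^{2}\right) = 1169 - 945 R + 7 R^{2}$)
$\frac{Q{\left(F{\left(13 \right)} \right)}}{P} = \frac{1169 - -8505 + 7 \left(-9\right)^{2}}{-24589} = \left(1169 + 8505 + 7 \cdot 81\right) \left(- \frac{1}{24589}\right) = \left(1169 + 8505 + 567\right) \left(- \frac{1}{24589}\right) = 10241 \left(- \frac{1}{24589}\right) = - \frac{10241}{24589}$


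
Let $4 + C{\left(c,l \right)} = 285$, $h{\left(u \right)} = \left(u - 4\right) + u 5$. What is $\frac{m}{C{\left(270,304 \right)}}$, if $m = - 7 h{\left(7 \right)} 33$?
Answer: $- \frac{8778}{281} \approx -31.238$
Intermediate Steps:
$h{\left(u \right)} = -4 + 6 u$ ($h{\left(u \right)} = \left(u - 4\right) + 5 u = \left(-4 + u\right) + 5 u = -4 + 6 u$)
$m = -8778$ ($m = - 7 \left(-4 + 6 \cdot 7\right) 33 = - 7 \left(-4 + 42\right) 33 = \left(-7\right) 38 \cdot 33 = \left(-266\right) 33 = -8778$)
$C{\left(c,l \right)} = 281$ ($C{\left(c,l \right)} = -4 + 285 = 281$)
$\frac{m}{C{\left(270,304 \right)}} = - \frac{8778}{281}$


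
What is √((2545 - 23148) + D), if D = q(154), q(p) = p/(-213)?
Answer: I*√934770309/213 ≈ 143.54*I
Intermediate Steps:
q(p) = -p/213 (q(p) = p*(-1/213) = -p/213)
D = -154/213 (D = -1/213*154 = -154/213 ≈ -0.72300)
√((2545 - 23148) + D) = √((2545 - 23148) - 154/213) = √(-20603 - 154/213) = √(-4388593/213) = I*√934770309/213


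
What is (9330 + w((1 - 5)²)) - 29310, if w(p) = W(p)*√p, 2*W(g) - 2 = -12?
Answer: -20000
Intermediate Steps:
W(g) = -5 (W(g) = 1 + (½)*(-12) = 1 - 6 = -5)
w(p) = -5*√p
(9330 + w((1 - 5)²)) - 29310 = (9330 - 5*√((1 - 5)²)) - 29310 = (9330 - 5*√((-4)²)) - 29310 = (9330 - 5*√16) - 29310 = (9330 - 5*4) - 29310 = (9330 - 20) - 29310 = 9310 - 29310 = -20000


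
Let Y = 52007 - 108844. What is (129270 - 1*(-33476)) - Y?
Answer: 219583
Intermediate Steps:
Y = -56837
(129270 - 1*(-33476)) - Y = (129270 - 1*(-33476)) - 1*(-56837) = (129270 + 33476) + 56837 = 162746 + 56837 = 219583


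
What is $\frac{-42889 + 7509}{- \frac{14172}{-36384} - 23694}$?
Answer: $\frac{107272160}{71839027} \approx 1.4932$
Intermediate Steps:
$\frac{-42889 + 7509}{- \frac{14172}{-36384} - 23694} = - \frac{35380}{\left(-14172\right) \left(- \frac{1}{36384}\right) - 23694} = - \frac{35380}{\frac{1181}{3032} - 23694} = - \frac{35380}{- \frac{71839027}{3032}} = \left(-35380\right) \left(- \frac{3032}{71839027}\right) = \frac{107272160}{71839027}$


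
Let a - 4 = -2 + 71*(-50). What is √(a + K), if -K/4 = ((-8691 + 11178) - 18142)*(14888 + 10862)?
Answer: 2*√403115363 ≈ 40155.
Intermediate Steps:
K = 1612465000 (K = -4*((-8691 + 11178) - 18142)*(14888 + 10862) = -4*(2487 - 18142)*25750 = -(-62620)*25750 = -4*(-403116250) = 1612465000)
a = -3548 (a = 4 + (-2 + 71*(-50)) = 4 + (-2 - 3550) = 4 - 3552 = -3548)
√(a + K) = √(-3548 + 1612465000) = √1612461452 = 2*√403115363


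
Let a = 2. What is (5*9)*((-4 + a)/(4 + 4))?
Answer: -45/4 ≈ -11.250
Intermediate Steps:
(5*9)*((-4 + a)/(4 + 4)) = (5*9)*((-4 + 2)/(4 + 4)) = 45*(-2/8) = 45*(-2*1/8) = 45*(-1/4) = -45/4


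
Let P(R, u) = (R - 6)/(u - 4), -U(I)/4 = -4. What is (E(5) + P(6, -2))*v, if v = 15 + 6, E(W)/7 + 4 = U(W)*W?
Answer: 11172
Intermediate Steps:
U(I) = 16 (U(I) = -4*(-4) = 16)
P(R, u) = (-6 + R)/(-4 + u)
E(W) = -28 + 112*W (E(W) = -28 + 7*(16*W) = -28 + 112*W)
v = 21
(E(5) + P(6, -2))*v = ((-28 + 112*5) + (-6 + 6)/(-4 - 2))*21 = ((-28 + 560) + 0/(-6))*21 = (532 - ⅙*0)*21 = (532 + 0)*21 = 532*21 = 11172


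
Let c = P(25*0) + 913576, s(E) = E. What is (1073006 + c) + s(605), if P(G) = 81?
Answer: 1987268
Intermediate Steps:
c = 913657 (c = 81 + 913576 = 913657)
(1073006 + c) + s(605) = (1073006 + 913657) + 605 = 1986663 + 605 = 1987268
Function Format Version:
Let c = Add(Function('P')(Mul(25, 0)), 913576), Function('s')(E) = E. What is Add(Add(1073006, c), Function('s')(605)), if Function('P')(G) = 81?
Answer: 1987268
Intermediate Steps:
c = 913657 (c = Add(81, 913576) = 913657)
Add(Add(1073006, c), Function('s')(605)) = Add(Add(1073006, 913657), 605) = Add(1986663, 605) = 1987268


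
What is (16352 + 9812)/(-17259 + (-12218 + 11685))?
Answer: -6541/4448 ≈ -1.4705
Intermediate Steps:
(16352 + 9812)/(-17259 + (-12218 + 11685)) = 26164/(-17259 - 533) = 26164/(-17792) = 26164*(-1/17792) = -6541/4448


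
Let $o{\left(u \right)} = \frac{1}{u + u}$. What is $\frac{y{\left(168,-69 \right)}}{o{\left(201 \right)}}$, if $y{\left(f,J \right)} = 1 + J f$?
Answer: $-4659582$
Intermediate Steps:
$o{\left(u \right)} = \frac{1}{2 u}$
$\frac{y{\left(168,-69 \right)}}{o{\left(201 \right)}} = \frac{1 - 11592}{\frac{1}{2} \cdot \frac{1}{201}} = - 11591 \frac{1}{\frac{1}{402}} = \left(-11591\right) 402 = -4659582$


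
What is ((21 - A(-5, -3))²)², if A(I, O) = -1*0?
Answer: 194481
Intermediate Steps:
A(I, O) = 0
((21 - A(-5, -3))²)² = ((21 - 1*0)²)² = ((21 + 0)²)² = (21²)² = 441² = 194481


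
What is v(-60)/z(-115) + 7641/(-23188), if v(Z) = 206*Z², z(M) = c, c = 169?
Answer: 17194929471/3918772 ≈ 4387.8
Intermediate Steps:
z(M) = 169
v(-60)/z(-115) + 7641/(-23188) = (206*(-60)²)/169 + 7641/(-23188) = (206*3600)*(1/169) + 7641*(-1/23188) = 741600*(1/169) - 7641/23188 = 741600/169 - 7641/23188 = 17194929471/3918772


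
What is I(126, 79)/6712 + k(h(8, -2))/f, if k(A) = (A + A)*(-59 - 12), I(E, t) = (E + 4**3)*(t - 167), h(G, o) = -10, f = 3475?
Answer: -1214274/583105 ≈ -2.0824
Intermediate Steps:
I(E, t) = (-167 + t)*(64 + E) (I(E, t) = (E + 64)*(-167 + t) = (64 + E)*(-167 + t) = (-167 + t)*(64 + E))
k(A) = -142*A (k(A) = (2*A)*(-71) = -142*A)
I(126, 79)/6712 + k(h(8, -2))/f = (-10688 - 167*126 + 64*79 + 126*79)/6712 - 142*(-10)/3475 = (-10688 - 21042 + 5056 + 9954)*(1/6712) + 1420*(1/3475) = -16720*1/6712 + 284/695 = -2090/839 + 284/695 = -1214274/583105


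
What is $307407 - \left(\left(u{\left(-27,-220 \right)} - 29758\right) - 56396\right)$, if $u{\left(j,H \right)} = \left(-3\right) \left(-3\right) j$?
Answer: $393804$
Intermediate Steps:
$u{\left(j,H \right)} = 9 j$
$307407 - \left(\left(u{\left(-27,-220 \right)} - 29758\right) - 56396\right) = 307407 - \left(\left(9 \left(-27\right) - 29758\right) - 56396\right) = 307407 - \left(\left(-243 - 29758\right) - 56396\right) = 307407 - \left(-30001 - 56396\right) = 307407 - -86397 = 307407 + 86397 = 393804$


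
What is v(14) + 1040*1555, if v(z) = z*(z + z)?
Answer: 1617592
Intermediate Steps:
v(z) = 2*z² (v(z) = z*(2*z) = 2*z²)
v(14) + 1040*1555 = 2*14² + 1040*1555 = 2*196 + 1617200 = 392 + 1617200 = 1617592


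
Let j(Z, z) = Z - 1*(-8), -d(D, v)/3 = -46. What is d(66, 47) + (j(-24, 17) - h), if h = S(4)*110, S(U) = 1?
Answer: 12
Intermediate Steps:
d(D, v) = 138 (d(D, v) = -3*(-46) = 138)
j(Z, z) = 8 + Z (j(Z, z) = Z + 8 = 8 + Z)
h = 110 (h = 1*110 = 110)
d(66, 47) + (j(-24, 17) - h) = 138 + ((8 - 24) - 1*110) = 138 + (-16 - 110) = 138 - 126 = 12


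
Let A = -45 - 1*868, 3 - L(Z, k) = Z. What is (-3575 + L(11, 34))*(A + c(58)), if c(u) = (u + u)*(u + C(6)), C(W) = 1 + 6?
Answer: -23744541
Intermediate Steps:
C(W) = 7
c(u) = 2*u*(7 + u) (c(u) = (u + u)*(u + 7) = (2*u)*(7 + u) = 2*u*(7 + u))
L(Z, k) = 3 - Z
A = -913 (A = -45 - 868 = -913)
(-3575 + L(11, 34))*(A + c(58)) = (-3575 + (3 - 1*11))*(-913 + 2*58*(7 + 58)) = (-3575 + (3 - 11))*(-913 + 2*58*65) = (-3575 - 8)*(-913 + 7540) = -3583*6627 = -23744541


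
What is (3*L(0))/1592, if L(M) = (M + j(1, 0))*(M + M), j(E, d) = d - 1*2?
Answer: 0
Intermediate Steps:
j(E, d) = -2 + d (j(E, d) = d - 2 = -2 + d)
L(M) = 2*M*(-2 + M) (L(M) = (M + (-2 + 0))*(M + M) = (M - 2)*(2*M) = (-2 + M)*(2*M) = 2*M*(-2 + M))
(3*L(0))/1592 = (3*(2*0*(-2 + 0)))/1592 = (3*(2*0*(-2)))/1592 = (3*0)/1592 = (1/1592)*0 = 0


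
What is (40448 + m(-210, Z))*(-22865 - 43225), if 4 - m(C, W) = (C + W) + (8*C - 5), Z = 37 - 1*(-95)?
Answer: -2789989350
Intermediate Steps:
Z = 132 (Z = 37 + 95 = 132)
m(C, W) = 9 - W - 9*C (m(C, W) = 4 - ((C + W) + (8*C - 5)) = 4 - ((C + W) + (-5 + 8*C)) = 4 - (-5 + W + 9*C) = 4 + (5 - W - 9*C) = 9 - W - 9*C)
(40448 + m(-210, Z))*(-22865 - 43225) = (40448 + (9 - 1*132 - 9*(-210)))*(-22865 - 43225) = (40448 + (9 - 132 + 1890))*(-66090) = (40448 + 1767)*(-66090) = 42215*(-66090) = -2789989350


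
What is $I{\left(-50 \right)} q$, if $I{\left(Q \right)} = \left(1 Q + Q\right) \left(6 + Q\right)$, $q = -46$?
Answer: $-202400$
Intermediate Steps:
$I{\left(Q \right)} = 2 Q \left(6 + Q\right)$ ($I{\left(Q \right)} = \left(Q + Q\right) \left(6 + Q\right) = 2 Q \left(6 + Q\right)$)
$I{\left(-50 \right)} q = 2 \left(-50\right) \left(6 - 50\right) \left(-46\right) = 2 \left(-50\right) \left(-44\right) \left(-46\right) = 4400 \left(-46\right) = -202400$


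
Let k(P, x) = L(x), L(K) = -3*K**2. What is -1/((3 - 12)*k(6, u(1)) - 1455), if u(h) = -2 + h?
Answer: 1/1428 ≈ 0.00070028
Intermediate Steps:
k(P, x) = -3*x**2
-1/((3 - 12)*k(6, u(1)) - 1455) = -1/((3 - 12)*(-3*(-2 + 1)**2) - 1455) = -1/(-(-27)*(-1)**2 - 1455) = -1/(-(-27) - 1455) = -1/(-9*(-3) - 1455) = -1/(27 - 1455) = -1/(-1428) = -1*(-1/1428) = 1/1428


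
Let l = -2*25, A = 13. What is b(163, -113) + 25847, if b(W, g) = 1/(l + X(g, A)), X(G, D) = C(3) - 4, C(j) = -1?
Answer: 1421584/55 ≈ 25847.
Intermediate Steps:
X(G, D) = -5 (X(G, D) = -1 - 4 = -5)
l = -50
b(W, g) = -1/55 (b(W, g) = 1/(-50 - 5) = 1/(-55) = -1/55)
b(163, -113) + 25847 = -1/55 + 25847 = 1421584/55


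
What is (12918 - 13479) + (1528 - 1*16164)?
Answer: -15197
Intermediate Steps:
(12918 - 13479) + (1528 - 1*16164) = -561 + (1528 - 16164) = -561 - 14636 = -15197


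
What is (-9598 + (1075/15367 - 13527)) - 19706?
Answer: -658182902/15367 ≈ -42831.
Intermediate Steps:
(-9598 + (1075/15367 - 13527)) - 19706 = (-9598 - 207868334/15367) - 19706 = -355360800/15367 - 19706 = -658182902/15367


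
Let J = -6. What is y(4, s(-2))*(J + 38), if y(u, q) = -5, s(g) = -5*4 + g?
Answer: -160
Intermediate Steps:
s(g) = -20 + g
y(4, s(-2))*(J + 38) = -5*(-6 + 38) = -5*32 = -160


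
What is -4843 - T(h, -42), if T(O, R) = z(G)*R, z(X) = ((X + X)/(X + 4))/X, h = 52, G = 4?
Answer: -9665/2 ≈ -4832.5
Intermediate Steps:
z(X) = 2/(4 + X) (z(X) = ((2*X)/(4 + X))/X = (2*X/(4 + X))/X = 2/(4 + X))
T(O, R) = R/4 (T(O, R) = (2/(4 + 4))*R = (2/8)*R = (2*(1/8))*R = R/4)
-4843 - T(h, -42) = -4843 - (-42)/4 = -4843 - 1*(-21/2) = -4843 + 21/2 = -9665/2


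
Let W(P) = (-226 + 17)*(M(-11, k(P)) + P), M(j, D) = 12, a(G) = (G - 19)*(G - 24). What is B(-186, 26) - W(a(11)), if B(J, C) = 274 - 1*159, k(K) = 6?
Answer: 24359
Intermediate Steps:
a(G) = (-24 + G)*(-19 + G) (a(G) = (-19 + G)*(-24 + G) = (-24 + G)*(-19 + G))
B(J, C) = 115 (B(J, C) = 274 - 159 = 115)
W(P) = -2508 - 209*P (W(P) = (-226 + 17)*(12 + P) = -209*(12 + P) = -2508 - 209*P)
B(-186, 26) - W(a(11)) = 115 - (-2508 - 209*(456 + 11² - 43*11)) = 115 - (-2508 - 209*(456 + 121 - 473)) = 115 - (-2508 - 209*104) = 115 - (-2508 - 21736) = 115 - 1*(-24244) = 115 + 24244 = 24359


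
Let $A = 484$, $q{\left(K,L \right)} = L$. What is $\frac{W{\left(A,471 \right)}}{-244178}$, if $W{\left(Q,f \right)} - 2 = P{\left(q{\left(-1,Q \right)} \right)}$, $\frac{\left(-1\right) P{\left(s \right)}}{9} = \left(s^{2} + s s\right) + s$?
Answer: $\frac{2110481}{122089} \approx 17.286$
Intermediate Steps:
$P{\left(s \right)} = - 18 s^{2} - 9 s$ ($P{\left(s \right)} = - 9 \left(\left(s^{2} + s s\right) + s\right) = - 9 \left(\left(s^{2} + s^{2}\right) + s\right) = - 9 \left(2 s^{2} + s\right) = - 9 \left(s + 2 s^{2}\right) = - 18 s^{2} - 9 s$)
$W{\left(Q,f \right)} = 2 - 9 Q \left(1 + 2 Q\right)$
$\frac{W{\left(A,471 \right)}}{-244178} = \frac{2 - 4356 \left(1 + 2 \cdot 484\right)}{-244178} = \left(2 - 4356 \left(1 + 968\right)\right) \left(- \frac{1}{244178}\right) = \left(2 - 4356 \cdot 969\right) \left(- \frac{1}{244178}\right) = \left(2 - 4220964\right) \left(- \frac{1}{244178}\right) = \left(-4220962\right) \left(- \frac{1}{244178}\right) = \frac{2110481}{122089}$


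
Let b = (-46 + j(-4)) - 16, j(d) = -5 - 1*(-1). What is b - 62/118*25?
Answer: -4669/59 ≈ -79.136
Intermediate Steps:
j(d) = -4 (j(d) = -5 + 1 = -4)
b = -66 (b = (-46 - 4) - 16 = -50 - 16 = -66)
b - 62/118*25 = -66 - 62/118*25 = -66 - 62*1/118*25 = -66 - 31/59*25 = -66 - 775/59 = -4669/59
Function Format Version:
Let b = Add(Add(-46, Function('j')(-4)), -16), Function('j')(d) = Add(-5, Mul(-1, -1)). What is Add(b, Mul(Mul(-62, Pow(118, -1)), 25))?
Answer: Rational(-4669, 59) ≈ -79.136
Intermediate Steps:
Function('j')(d) = -4 (Function('j')(d) = Add(-5, 1) = -4)
b = -66 (b = Add(Add(-46, -4), -16) = Add(-50, -16) = -66)
Add(b, Mul(Mul(-62, Pow(118, -1)), 25)) = Add(-66, Mul(Mul(-62, Pow(118, -1)), 25)) = Add(-66, Mul(Mul(-62, Rational(1, 118)), 25)) = Add(-66, Mul(Rational(-31, 59), 25)) = Add(-66, Rational(-775, 59)) = Rational(-4669, 59)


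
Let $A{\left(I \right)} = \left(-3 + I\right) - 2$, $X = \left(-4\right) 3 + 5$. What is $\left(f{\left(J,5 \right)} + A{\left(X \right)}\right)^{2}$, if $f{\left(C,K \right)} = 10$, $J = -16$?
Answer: $4$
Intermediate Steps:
$X = -7$ ($X = -12 + 5 = -7$)
$A{\left(I \right)} = -5 + I$
$\left(f{\left(J,5 \right)} + A{\left(X \right)}\right)^{2} = \left(10 - 12\right)^{2} = \left(-2\right)^{2} = 4$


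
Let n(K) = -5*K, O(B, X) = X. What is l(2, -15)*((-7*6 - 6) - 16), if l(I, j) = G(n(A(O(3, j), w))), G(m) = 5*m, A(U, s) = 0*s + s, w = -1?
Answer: -1600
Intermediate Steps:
A(U, s) = s (A(U, s) = 0 + s = s)
l(I, j) = 25 (l(I, j) = 5*(-5*(-1)) = 5*5 = 25)
l(2, -15)*((-7*6 - 6) - 16) = 25*((-7*6 - 6) - 16) = 25*((-42 - 6) - 16) = 25*(-48 - 16) = 25*(-64) = -1600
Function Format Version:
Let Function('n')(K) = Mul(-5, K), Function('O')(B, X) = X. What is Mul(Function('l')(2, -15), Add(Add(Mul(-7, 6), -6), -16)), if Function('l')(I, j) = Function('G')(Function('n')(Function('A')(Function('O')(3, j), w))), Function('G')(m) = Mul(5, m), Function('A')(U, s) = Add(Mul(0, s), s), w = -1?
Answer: -1600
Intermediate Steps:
Function('A')(U, s) = s (Function('A')(U, s) = Add(0, s) = s)
Function('l')(I, j) = 25 (Function('l')(I, j) = Mul(5, Mul(-5, -1)) = Mul(5, 5) = 25)
Mul(Function('l')(2, -15), Add(Add(Mul(-7, 6), -6), -16)) = Mul(25, Add(Add(Mul(-7, 6), -6), -16)) = Mul(25, Add(Add(-42, -6), -16)) = Mul(25, Add(-48, -16)) = Mul(25, -64) = -1600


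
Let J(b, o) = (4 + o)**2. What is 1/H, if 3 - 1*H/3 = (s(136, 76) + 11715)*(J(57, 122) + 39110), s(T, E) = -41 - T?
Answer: -1/1903285395 ≈ -5.2541e-10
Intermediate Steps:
H = -1903285395 (H = 9 - 3*((-41 - 1*136) + 11715)*((4 + 122)**2 + 39110) = 9 - 3*((-41 - 136) + 11715)*(126**2 + 39110) = 9 - 3*(-177 + 11715)*(15876 + 39110) = 9 - 34614*54986 = 9 - 3*634428468 = 9 - 1903285404 = -1903285395)
1/H = 1/(-1903285395) = -1/1903285395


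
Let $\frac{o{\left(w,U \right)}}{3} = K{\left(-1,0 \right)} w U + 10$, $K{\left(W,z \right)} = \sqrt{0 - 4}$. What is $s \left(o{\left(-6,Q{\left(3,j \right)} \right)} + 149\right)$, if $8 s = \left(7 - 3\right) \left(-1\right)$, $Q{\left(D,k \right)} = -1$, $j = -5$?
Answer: $- \frac{179}{2} - 18 i \approx -89.5 - 18.0 i$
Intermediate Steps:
$K{\left(W,z \right)} = 2 i$ ($K{\left(W,z \right)} = \sqrt{-4} = 2 i$)
$o{\left(w,U \right)} = 30 + 6 i U w$ ($o{\left(w,U \right)} = 3 \left(2 i w U + 10\right) = 3 \left(2 i U w + 10\right) = 3 \left(10 + 2 i U w\right) = 30 + 6 i U w$)
$s = - \frac{1}{2}$ ($s = \frac{\left(7 - 3\right) \left(-1\right)}{8} = \frac{4 \left(-1\right)}{8} = \frac{1}{8} \left(-4\right) = - \frac{1}{2} \approx -0.5$)
$s \left(o{\left(-6,Q{\left(3,j \right)} \right)} + 149\right) = - \frac{\left(30 + 6 i \left(-1\right) \left(-6\right)\right) + 149}{2} = - \frac{\left(30 + 36 i\right) + 149}{2} = - \frac{179 + 36 i}{2} = - \frac{179}{2} - 18 i$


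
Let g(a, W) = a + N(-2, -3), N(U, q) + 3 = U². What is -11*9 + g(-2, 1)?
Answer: -100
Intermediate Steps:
N(U, q) = -3 + U²
g(a, W) = 1 + a (g(a, W) = a + (-3 + (-2)²) = a + (-3 + 4) = a + 1 = 1 + a)
-11*9 + g(-2, 1) = -11*9 + (1 - 2) = -99 - 1 = -100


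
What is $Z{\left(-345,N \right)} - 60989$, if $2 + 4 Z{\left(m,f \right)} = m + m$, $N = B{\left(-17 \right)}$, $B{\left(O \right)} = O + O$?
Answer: $-61162$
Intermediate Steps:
$B{\left(O \right)} = 2 O$
$N = -34$ ($N = 2 \left(-17\right) = -34$)
$Z{\left(m,f \right)} = - \frac{1}{2} + \frac{m}{2}$ ($Z{\left(m,f \right)} = - \frac{1}{2} + \frac{m + m}{4} = - \frac{1}{2} + \frac{2 m}{4} = - \frac{1}{2} + \frac{m}{2}$)
$Z{\left(-345,N \right)} - 60989 = \left(- \frac{1}{2} + \frac{1}{2} \left(-345\right)\right) - 60989 = \left(- \frac{1}{2} - \frac{345}{2}\right) - 60989 = -173 - 60989 = -61162$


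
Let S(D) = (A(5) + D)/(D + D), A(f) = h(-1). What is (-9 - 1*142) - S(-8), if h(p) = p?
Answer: -2425/16 ≈ -151.56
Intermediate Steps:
A(f) = -1
S(D) = (-1 + D)/(2*D) (S(D) = (-1 + D)/(D + D) = (-1 + D)/((2*D)) = (-1 + D)*(1/(2*D)) = (-1 + D)/(2*D))
(-9 - 1*142) - S(-8) = (-9 - 1*142) - (-1 - 8)/(2*(-8)) = (-9 - 142) - (-1)*(-9)/(2*8) = -151 - 1*9/16 = -151 - 9/16 = -2425/16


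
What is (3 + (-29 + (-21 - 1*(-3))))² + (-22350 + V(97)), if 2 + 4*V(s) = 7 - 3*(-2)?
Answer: -81645/4 ≈ -20411.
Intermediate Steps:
V(s) = 11/4 (V(s) = -½ + (7 - 3*(-2))/4 = -½ + (7 + 6)/4 = -½ + (¼)*13 = -½ + 13/4 = 11/4)
(3 + (-29 + (-21 - 1*(-3))))² + (-22350 + V(97)) = (3 + (-29 + (-21 - 1*(-3))))² + (-22350 + 11/4) = (3 + (-29 + (-21 + 3)))² - 89389/4 = (3 + (-29 - 18))² - 89389/4 = (3 - 47)² - 89389/4 = (-44)² - 89389/4 = 1936 - 89389/4 = -81645/4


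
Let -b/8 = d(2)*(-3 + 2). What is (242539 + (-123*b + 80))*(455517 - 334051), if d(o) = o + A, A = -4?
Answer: 29709004542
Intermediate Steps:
d(o) = -4 + o (d(o) = o - 4 = -4 + o)
b = -16 (b = -8*(-4 + 2)*(-3 + 2) = -(-16)*(-1) = -8*2 = -16)
(242539 + (-123*b + 80))*(455517 - 334051) = (242539 + (-123*(-16) + 80))*(455517 - 334051) = (242539 + (1968 + 80))*121466 = (242539 + 2048)*121466 = 244587*121466 = 29709004542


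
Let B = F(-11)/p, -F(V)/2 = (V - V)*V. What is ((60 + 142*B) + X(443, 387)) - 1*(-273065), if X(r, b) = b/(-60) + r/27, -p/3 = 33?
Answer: 147492877/540 ≈ 2.7314e+5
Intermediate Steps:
F(V) = 0 (F(V) = -2*(V - V)*V = -0*V = -2*0 = 0)
p = -99 (p = -3*33 = -99)
B = 0 (B = 0/(-99) = 0*(-1/99) = 0)
X(r, b) = -b/60 + r/27 (X(r, b) = b*(-1/60) + r*(1/27) = -b/60 + r/27)
((60 + 142*B) + X(443, 387)) - 1*(-273065) = ((60 + 142*0) + (-1/60*387 + (1/27)*443)) - 1*(-273065) = ((60 + 0) + (-129/20 + 443/27)) + 273065 = (60 + 5377/540) + 273065 = 37777/540 + 273065 = 147492877/540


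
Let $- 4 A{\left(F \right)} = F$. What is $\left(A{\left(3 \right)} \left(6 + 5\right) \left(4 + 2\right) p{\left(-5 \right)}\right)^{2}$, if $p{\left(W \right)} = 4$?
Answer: $39204$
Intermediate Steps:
$A{\left(F \right)} = - \frac{F}{4}$
$\left(A{\left(3 \right)} \left(6 + 5\right) \left(4 + 2\right) p{\left(-5 \right)}\right)^{2} = \left(\left(- \frac{1}{4}\right) 3 \left(6 + 5\right) \left(4 + 2\right) 4\right)^{2} = \left(- \frac{3 \cdot 11 \cdot 6}{4} \cdot 4\right)^{2} = \left(\left(- \frac{3}{4}\right) 66 \cdot 4\right)^{2} = \left(\left(- \frac{99}{2}\right) 4\right)^{2} = \left(-198\right)^{2} = 39204$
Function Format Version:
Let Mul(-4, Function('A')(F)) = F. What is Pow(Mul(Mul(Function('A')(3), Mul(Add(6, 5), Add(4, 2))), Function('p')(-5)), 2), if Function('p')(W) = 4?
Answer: 39204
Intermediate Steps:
Function('A')(F) = Mul(Rational(-1, 4), F)
Pow(Mul(Mul(Function('A')(3), Mul(Add(6, 5), Add(4, 2))), Function('p')(-5)), 2) = Pow(Mul(Mul(Mul(Rational(-1, 4), 3), Mul(Add(6, 5), Add(4, 2))), 4), 2) = Pow(Mul(Mul(Rational(-3, 4), Mul(11, 6)), 4), 2) = Pow(Mul(Mul(Rational(-3, 4), 66), 4), 2) = Pow(Mul(Rational(-99, 2), 4), 2) = Pow(-198, 2) = 39204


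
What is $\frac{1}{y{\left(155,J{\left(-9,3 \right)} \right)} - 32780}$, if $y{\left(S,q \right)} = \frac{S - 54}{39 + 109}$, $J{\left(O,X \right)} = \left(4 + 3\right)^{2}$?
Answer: $- \frac{148}{4851339} \approx -3.0507 \cdot 10^{-5}$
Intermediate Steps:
$J{\left(O,X \right)} = 49$ ($J{\left(O,X \right)} = 7^{2} = 49$)
$y{\left(S,q \right)} = - \frac{27}{74} + \frac{S}{148}$ ($y{\left(S,q \right)} = \frac{-54 + S}{148} = \left(-54 + S\right) \frac{1}{148} = - \frac{27}{74} + \frac{S}{148}$)
$\frac{1}{y{\left(155,J{\left(-9,3 \right)} \right)} - 32780} = \frac{1}{\left(- \frac{27}{74} + \frac{1}{148} \cdot 155\right) - 32780} = \frac{1}{\left(- \frac{27}{74} + \frac{155}{148}\right) - 32780} = \frac{1}{\frac{101}{148} - 32780} = \frac{1}{- \frac{4851339}{148}} = - \frac{148}{4851339}$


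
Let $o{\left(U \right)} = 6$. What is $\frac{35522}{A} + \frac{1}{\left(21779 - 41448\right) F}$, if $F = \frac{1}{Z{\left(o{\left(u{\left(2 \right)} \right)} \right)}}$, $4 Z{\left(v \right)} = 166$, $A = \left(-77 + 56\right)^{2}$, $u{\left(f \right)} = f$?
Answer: $\frac{1397327833}{17348058} \approx 80.547$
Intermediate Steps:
$A = 441$ ($A = \left(-21\right)^{2} = 441$)
$Z{\left(v \right)} = \frac{83}{2}$ ($Z{\left(v \right)} = \frac{1}{4} \cdot 166 = \frac{83}{2}$)
$F = \frac{2}{83}$ ($F = \frac{1}{\frac{83}{2}} = \frac{2}{83} \approx 0.024096$)
$\frac{35522}{A} + \frac{1}{\left(21779 - 41448\right) F} = \frac{35522}{441} + \frac{1}{\left(21779 - 41448\right) \frac{2}{83}} = 35522 \cdot \frac{1}{441} + \frac{1}{-19669} \cdot \frac{83}{2} = \frac{35522}{441} - \frac{83}{39338} = \frac{1397327833}{17348058}$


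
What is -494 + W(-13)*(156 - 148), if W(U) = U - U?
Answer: -494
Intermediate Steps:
W(U) = 0
-494 + W(-13)*(156 - 148) = -494 + 0*(156 - 148) = -494 + 0*8 = -494 + 0 = -494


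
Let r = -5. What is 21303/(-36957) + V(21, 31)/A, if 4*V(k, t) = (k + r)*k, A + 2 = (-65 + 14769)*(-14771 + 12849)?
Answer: -100341517443/174074183855 ≈ -0.57643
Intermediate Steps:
A = -28261090 (A = -2 + (-65 + 14769)*(-14771 + 12849) = -2 + 14704*(-1922) = -2 - 28261088 = -28261090)
V(k, t) = k*(-5 + k)/4 (V(k, t) = ((k - 5)*k)/4 = ((-5 + k)*k)/4 = (k*(-5 + k))/4 = k*(-5 + k)/4)
21303/(-36957) + V(21, 31)/A = 21303/(-36957) + ((¼)*21*(-5 + 21))/(-28261090) = 21303*(-1/36957) + ((¼)*21*16)*(-1/28261090) = -7101/12319 + 84*(-1/28261090) = -7101/12319 - 42/14130545 = -100341517443/174074183855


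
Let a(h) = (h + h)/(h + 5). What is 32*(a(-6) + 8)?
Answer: 640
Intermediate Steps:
a(h) = 2*h/(5 + h) (a(h) = (2*h)/(5 + h) = 2*h/(5 + h))
32*(a(-6) + 8) = 32*(2*(-6)/(5 - 6) + 8) = 32*(2*(-6)/(-1) + 8) = 32*(2*(-6)*(-1) + 8) = 32*(12 + 8) = 32*20 = 640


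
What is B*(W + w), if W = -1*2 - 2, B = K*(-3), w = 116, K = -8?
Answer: 2688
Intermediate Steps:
B = 24 (B = -8*(-3) = 24)
W = -4 (W = -2 - 2 = -4)
B*(W + w) = 24*(-4 + 116) = 24*112 = 2688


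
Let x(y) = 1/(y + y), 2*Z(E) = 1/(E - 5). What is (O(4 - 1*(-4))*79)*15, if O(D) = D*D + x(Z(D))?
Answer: 79395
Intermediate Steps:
Z(E) = 1/(2*(-5 + E)) (Z(E) = 1/(2*(E - 5)) = 1/(2*(-5 + E)))
x(y) = 1/(2*y)
O(D) = -5 + D + D² (O(D) = D*D + 1/(2*((1/(2*(-5 + D))))) = D² + (-10 + 2*D)/2 = D² + (-5 + D) = -5 + D + D²)
(O(4 - 1*(-4))*79)*15 = ((-5 + (4 - 1*(-4)) + (4 - 1*(-4))²)*79)*15 = ((-5 + (4 + 4) + (4 + 4)²)*79)*15 = ((-5 + 8 + 8²)*79)*15 = ((-5 + 8 + 64)*79)*15 = (67*79)*15 = 5293*15 = 79395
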